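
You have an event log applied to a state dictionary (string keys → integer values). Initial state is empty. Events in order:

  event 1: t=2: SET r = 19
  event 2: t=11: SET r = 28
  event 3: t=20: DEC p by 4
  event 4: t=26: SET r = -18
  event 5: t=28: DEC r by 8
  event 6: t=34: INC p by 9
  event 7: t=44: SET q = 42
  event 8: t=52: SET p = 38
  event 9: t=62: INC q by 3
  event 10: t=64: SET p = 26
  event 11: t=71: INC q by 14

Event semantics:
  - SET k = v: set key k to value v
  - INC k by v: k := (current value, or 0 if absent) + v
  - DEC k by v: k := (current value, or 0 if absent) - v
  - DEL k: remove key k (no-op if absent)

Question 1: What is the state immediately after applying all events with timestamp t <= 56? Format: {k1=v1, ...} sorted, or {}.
Apply events with t <= 56 (8 events):
  after event 1 (t=2: SET r = 19): {r=19}
  after event 2 (t=11: SET r = 28): {r=28}
  after event 3 (t=20: DEC p by 4): {p=-4, r=28}
  after event 4 (t=26: SET r = -18): {p=-4, r=-18}
  after event 5 (t=28: DEC r by 8): {p=-4, r=-26}
  after event 6 (t=34: INC p by 9): {p=5, r=-26}
  after event 7 (t=44: SET q = 42): {p=5, q=42, r=-26}
  after event 8 (t=52: SET p = 38): {p=38, q=42, r=-26}

Answer: {p=38, q=42, r=-26}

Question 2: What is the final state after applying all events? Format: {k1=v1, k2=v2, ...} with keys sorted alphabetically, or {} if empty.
  after event 1 (t=2: SET r = 19): {r=19}
  after event 2 (t=11: SET r = 28): {r=28}
  after event 3 (t=20: DEC p by 4): {p=-4, r=28}
  after event 4 (t=26: SET r = -18): {p=-4, r=-18}
  after event 5 (t=28: DEC r by 8): {p=-4, r=-26}
  after event 6 (t=34: INC p by 9): {p=5, r=-26}
  after event 7 (t=44: SET q = 42): {p=5, q=42, r=-26}
  after event 8 (t=52: SET p = 38): {p=38, q=42, r=-26}
  after event 9 (t=62: INC q by 3): {p=38, q=45, r=-26}
  after event 10 (t=64: SET p = 26): {p=26, q=45, r=-26}
  after event 11 (t=71: INC q by 14): {p=26, q=59, r=-26}

Answer: {p=26, q=59, r=-26}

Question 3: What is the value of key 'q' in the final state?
Answer: 59

Derivation:
Track key 'q' through all 11 events:
  event 1 (t=2: SET r = 19): q unchanged
  event 2 (t=11: SET r = 28): q unchanged
  event 3 (t=20: DEC p by 4): q unchanged
  event 4 (t=26: SET r = -18): q unchanged
  event 5 (t=28: DEC r by 8): q unchanged
  event 6 (t=34: INC p by 9): q unchanged
  event 7 (t=44: SET q = 42): q (absent) -> 42
  event 8 (t=52: SET p = 38): q unchanged
  event 9 (t=62: INC q by 3): q 42 -> 45
  event 10 (t=64: SET p = 26): q unchanged
  event 11 (t=71: INC q by 14): q 45 -> 59
Final: q = 59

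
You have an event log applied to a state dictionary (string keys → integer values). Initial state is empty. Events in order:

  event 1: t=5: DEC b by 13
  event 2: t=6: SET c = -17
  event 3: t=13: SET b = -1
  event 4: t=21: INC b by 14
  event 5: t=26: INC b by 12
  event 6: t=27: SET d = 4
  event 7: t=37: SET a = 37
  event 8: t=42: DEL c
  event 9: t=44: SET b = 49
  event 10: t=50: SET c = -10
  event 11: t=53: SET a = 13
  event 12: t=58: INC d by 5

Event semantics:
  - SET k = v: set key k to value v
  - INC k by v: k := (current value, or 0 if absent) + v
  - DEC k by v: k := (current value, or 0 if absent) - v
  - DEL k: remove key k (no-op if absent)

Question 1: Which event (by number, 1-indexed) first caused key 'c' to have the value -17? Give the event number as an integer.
Looking for first event where c becomes -17:
  event 2: c (absent) -> -17  <-- first match

Answer: 2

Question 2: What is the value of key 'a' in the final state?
Answer: 13

Derivation:
Track key 'a' through all 12 events:
  event 1 (t=5: DEC b by 13): a unchanged
  event 2 (t=6: SET c = -17): a unchanged
  event 3 (t=13: SET b = -1): a unchanged
  event 4 (t=21: INC b by 14): a unchanged
  event 5 (t=26: INC b by 12): a unchanged
  event 6 (t=27: SET d = 4): a unchanged
  event 7 (t=37: SET a = 37): a (absent) -> 37
  event 8 (t=42: DEL c): a unchanged
  event 9 (t=44: SET b = 49): a unchanged
  event 10 (t=50: SET c = -10): a unchanged
  event 11 (t=53: SET a = 13): a 37 -> 13
  event 12 (t=58: INC d by 5): a unchanged
Final: a = 13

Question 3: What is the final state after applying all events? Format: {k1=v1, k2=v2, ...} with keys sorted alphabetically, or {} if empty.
Answer: {a=13, b=49, c=-10, d=9}

Derivation:
  after event 1 (t=5: DEC b by 13): {b=-13}
  after event 2 (t=6: SET c = -17): {b=-13, c=-17}
  after event 3 (t=13: SET b = -1): {b=-1, c=-17}
  after event 4 (t=21: INC b by 14): {b=13, c=-17}
  after event 5 (t=26: INC b by 12): {b=25, c=-17}
  after event 6 (t=27: SET d = 4): {b=25, c=-17, d=4}
  after event 7 (t=37: SET a = 37): {a=37, b=25, c=-17, d=4}
  after event 8 (t=42: DEL c): {a=37, b=25, d=4}
  after event 9 (t=44: SET b = 49): {a=37, b=49, d=4}
  after event 10 (t=50: SET c = -10): {a=37, b=49, c=-10, d=4}
  after event 11 (t=53: SET a = 13): {a=13, b=49, c=-10, d=4}
  after event 12 (t=58: INC d by 5): {a=13, b=49, c=-10, d=9}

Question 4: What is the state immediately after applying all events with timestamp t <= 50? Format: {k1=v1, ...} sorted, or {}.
Answer: {a=37, b=49, c=-10, d=4}

Derivation:
Apply events with t <= 50 (10 events):
  after event 1 (t=5: DEC b by 13): {b=-13}
  after event 2 (t=6: SET c = -17): {b=-13, c=-17}
  after event 3 (t=13: SET b = -1): {b=-1, c=-17}
  after event 4 (t=21: INC b by 14): {b=13, c=-17}
  after event 5 (t=26: INC b by 12): {b=25, c=-17}
  after event 6 (t=27: SET d = 4): {b=25, c=-17, d=4}
  after event 7 (t=37: SET a = 37): {a=37, b=25, c=-17, d=4}
  after event 8 (t=42: DEL c): {a=37, b=25, d=4}
  after event 9 (t=44: SET b = 49): {a=37, b=49, d=4}
  after event 10 (t=50: SET c = -10): {a=37, b=49, c=-10, d=4}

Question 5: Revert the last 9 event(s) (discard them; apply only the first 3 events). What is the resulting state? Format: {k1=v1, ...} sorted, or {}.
Answer: {b=-1, c=-17}

Derivation:
Keep first 3 events (discard last 9):
  after event 1 (t=5: DEC b by 13): {b=-13}
  after event 2 (t=6: SET c = -17): {b=-13, c=-17}
  after event 3 (t=13: SET b = -1): {b=-1, c=-17}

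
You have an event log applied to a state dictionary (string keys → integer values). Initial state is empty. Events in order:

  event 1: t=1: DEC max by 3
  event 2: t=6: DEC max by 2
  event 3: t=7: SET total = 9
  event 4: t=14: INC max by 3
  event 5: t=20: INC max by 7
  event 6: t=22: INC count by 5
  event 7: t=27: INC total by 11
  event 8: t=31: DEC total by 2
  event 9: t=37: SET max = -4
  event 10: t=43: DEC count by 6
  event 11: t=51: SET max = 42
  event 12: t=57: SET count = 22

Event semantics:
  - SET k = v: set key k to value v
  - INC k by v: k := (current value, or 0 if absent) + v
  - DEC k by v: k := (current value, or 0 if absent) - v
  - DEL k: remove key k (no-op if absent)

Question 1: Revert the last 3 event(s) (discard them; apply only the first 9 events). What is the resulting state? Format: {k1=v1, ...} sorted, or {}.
Answer: {count=5, max=-4, total=18}

Derivation:
Keep first 9 events (discard last 3):
  after event 1 (t=1: DEC max by 3): {max=-3}
  after event 2 (t=6: DEC max by 2): {max=-5}
  after event 3 (t=7: SET total = 9): {max=-5, total=9}
  after event 4 (t=14: INC max by 3): {max=-2, total=9}
  after event 5 (t=20: INC max by 7): {max=5, total=9}
  after event 6 (t=22: INC count by 5): {count=5, max=5, total=9}
  after event 7 (t=27: INC total by 11): {count=5, max=5, total=20}
  after event 8 (t=31: DEC total by 2): {count=5, max=5, total=18}
  after event 9 (t=37: SET max = -4): {count=5, max=-4, total=18}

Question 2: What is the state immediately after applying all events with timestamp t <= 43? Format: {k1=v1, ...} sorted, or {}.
Apply events with t <= 43 (10 events):
  after event 1 (t=1: DEC max by 3): {max=-3}
  after event 2 (t=6: DEC max by 2): {max=-5}
  after event 3 (t=7: SET total = 9): {max=-5, total=9}
  after event 4 (t=14: INC max by 3): {max=-2, total=9}
  after event 5 (t=20: INC max by 7): {max=5, total=9}
  after event 6 (t=22: INC count by 5): {count=5, max=5, total=9}
  after event 7 (t=27: INC total by 11): {count=5, max=5, total=20}
  after event 8 (t=31: DEC total by 2): {count=5, max=5, total=18}
  after event 9 (t=37: SET max = -4): {count=5, max=-4, total=18}
  after event 10 (t=43: DEC count by 6): {count=-1, max=-4, total=18}

Answer: {count=-1, max=-4, total=18}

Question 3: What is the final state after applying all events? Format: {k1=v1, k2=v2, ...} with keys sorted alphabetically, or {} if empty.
Answer: {count=22, max=42, total=18}

Derivation:
  after event 1 (t=1: DEC max by 3): {max=-3}
  after event 2 (t=6: DEC max by 2): {max=-5}
  after event 3 (t=7: SET total = 9): {max=-5, total=9}
  after event 4 (t=14: INC max by 3): {max=-2, total=9}
  after event 5 (t=20: INC max by 7): {max=5, total=9}
  after event 6 (t=22: INC count by 5): {count=5, max=5, total=9}
  after event 7 (t=27: INC total by 11): {count=5, max=5, total=20}
  after event 8 (t=31: DEC total by 2): {count=5, max=5, total=18}
  after event 9 (t=37: SET max = -4): {count=5, max=-4, total=18}
  after event 10 (t=43: DEC count by 6): {count=-1, max=-4, total=18}
  after event 11 (t=51: SET max = 42): {count=-1, max=42, total=18}
  after event 12 (t=57: SET count = 22): {count=22, max=42, total=18}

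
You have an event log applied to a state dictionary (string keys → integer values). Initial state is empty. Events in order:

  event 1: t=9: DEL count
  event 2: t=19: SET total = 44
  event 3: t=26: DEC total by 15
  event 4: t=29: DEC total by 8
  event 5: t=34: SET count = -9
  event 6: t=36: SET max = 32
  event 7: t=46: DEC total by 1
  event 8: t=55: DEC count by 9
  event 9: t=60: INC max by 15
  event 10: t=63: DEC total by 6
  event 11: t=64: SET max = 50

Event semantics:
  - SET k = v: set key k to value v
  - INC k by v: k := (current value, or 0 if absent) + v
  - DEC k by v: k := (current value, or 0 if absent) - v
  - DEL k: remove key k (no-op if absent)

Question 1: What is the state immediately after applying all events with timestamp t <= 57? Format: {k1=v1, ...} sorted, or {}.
Answer: {count=-18, max=32, total=20}

Derivation:
Apply events with t <= 57 (8 events):
  after event 1 (t=9: DEL count): {}
  after event 2 (t=19: SET total = 44): {total=44}
  after event 3 (t=26: DEC total by 15): {total=29}
  after event 4 (t=29: DEC total by 8): {total=21}
  after event 5 (t=34: SET count = -9): {count=-9, total=21}
  after event 6 (t=36: SET max = 32): {count=-9, max=32, total=21}
  after event 7 (t=46: DEC total by 1): {count=-9, max=32, total=20}
  after event 8 (t=55: DEC count by 9): {count=-18, max=32, total=20}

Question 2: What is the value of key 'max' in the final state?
Track key 'max' through all 11 events:
  event 1 (t=9: DEL count): max unchanged
  event 2 (t=19: SET total = 44): max unchanged
  event 3 (t=26: DEC total by 15): max unchanged
  event 4 (t=29: DEC total by 8): max unchanged
  event 5 (t=34: SET count = -9): max unchanged
  event 6 (t=36: SET max = 32): max (absent) -> 32
  event 7 (t=46: DEC total by 1): max unchanged
  event 8 (t=55: DEC count by 9): max unchanged
  event 9 (t=60: INC max by 15): max 32 -> 47
  event 10 (t=63: DEC total by 6): max unchanged
  event 11 (t=64: SET max = 50): max 47 -> 50
Final: max = 50

Answer: 50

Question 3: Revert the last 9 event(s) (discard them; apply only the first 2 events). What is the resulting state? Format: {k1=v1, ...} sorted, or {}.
Keep first 2 events (discard last 9):
  after event 1 (t=9: DEL count): {}
  after event 2 (t=19: SET total = 44): {total=44}

Answer: {total=44}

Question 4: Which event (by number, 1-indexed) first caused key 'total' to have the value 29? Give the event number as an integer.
Answer: 3

Derivation:
Looking for first event where total becomes 29:
  event 2: total = 44
  event 3: total 44 -> 29  <-- first match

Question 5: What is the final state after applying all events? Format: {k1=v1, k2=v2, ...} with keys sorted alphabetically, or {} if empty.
  after event 1 (t=9: DEL count): {}
  after event 2 (t=19: SET total = 44): {total=44}
  after event 3 (t=26: DEC total by 15): {total=29}
  after event 4 (t=29: DEC total by 8): {total=21}
  after event 5 (t=34: SET count = -9): {count=-9, total=21}
  after event 6 (t=36: SET max = 32): {count=-9, max=32, total=21}
  after event 7 (t=46: DEC total by 1): {count=-9, max=32, total=20}
  after event 8 (t=55: DEC count by 9): {count=-18, max=32, total=20}
  after event 9 (t=60: INC max by 15): {count=-18, max=47, total=20}
  after event 10 (t=63: DEC total by 6): {count=-18, max=47, total=14}
  after event 11 (t=64: SET max = 50): {count=-18, max=50, total=14}

Answer: {count=-18, max=50, total=14}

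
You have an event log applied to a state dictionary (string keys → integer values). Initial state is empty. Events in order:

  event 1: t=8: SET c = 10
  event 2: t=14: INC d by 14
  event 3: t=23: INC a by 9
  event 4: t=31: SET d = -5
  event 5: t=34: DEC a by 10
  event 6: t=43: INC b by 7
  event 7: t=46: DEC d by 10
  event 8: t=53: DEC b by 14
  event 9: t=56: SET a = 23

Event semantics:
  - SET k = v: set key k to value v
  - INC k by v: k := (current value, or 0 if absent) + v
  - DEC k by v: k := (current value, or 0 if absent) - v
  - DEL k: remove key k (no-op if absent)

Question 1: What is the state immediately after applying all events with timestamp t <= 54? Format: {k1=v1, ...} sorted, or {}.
Apply events with t <= 54 (8 events):
  after event 1 (t=8: SET c = 10): {c=10}
  after event 2 (t=14: INC d by 14): {c=10, d=14}
  after event 3 (t=23: INC a by 9): {a=9, c=10, d=14}
  after event 4 (t=31: SET d = -5): {a=9, c=10, d=-5}
  after event 5 (t=34: DEC a by 10): {a=-1, c=10, d=-5}
  after event 6 (t=43: INC b by 7): {a=-1, b=7, c=10, d=-5}
  after event 7 (t=46: DEC d by 10): {a=-1, b=7, c=10, d=-15}
  after event 8 (t=53: DEC b by 14): {a=-1, b=-7, c=10, d=-15}

Answer: {a=-1, b=-7, c=10, d=-15}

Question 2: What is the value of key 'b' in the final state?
Answer: -7

Derivation:
Track key 'b' through all 9 events:
  event 1 (t=8: SET c = 10): b unchanged
  event 2 (t=14: INC d by 14): b unchanged
  event 3 (t=23: INC a by 9): b unchanged
  event 4 (t=31: SET d = -5): b unchanged
  event 5 (t=34: DEC a by 10): b unchanged
  event 6 (t=43: INC b by 7): b (absent) -> 7
  event 7 (t=46: DEC d by 10): b unchanged
  event 8 (t=53: DEC b by 14): b 7 -> -7
  event 9 (t=56: SET a = 23): b unchanged
Final: b = -7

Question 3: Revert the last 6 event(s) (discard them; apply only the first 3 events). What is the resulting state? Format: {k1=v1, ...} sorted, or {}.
Keep first 3 events (discard last 6):
  after event 1 (t=8: SET c = 10): {c=10}
  after event 2 (t=14: INC d by 14): {c=10, d=14}
  after event 3 (t=23: INC a by 9): {a=9, c=10, d=14}

Answer: {a=9, c=10, d=14}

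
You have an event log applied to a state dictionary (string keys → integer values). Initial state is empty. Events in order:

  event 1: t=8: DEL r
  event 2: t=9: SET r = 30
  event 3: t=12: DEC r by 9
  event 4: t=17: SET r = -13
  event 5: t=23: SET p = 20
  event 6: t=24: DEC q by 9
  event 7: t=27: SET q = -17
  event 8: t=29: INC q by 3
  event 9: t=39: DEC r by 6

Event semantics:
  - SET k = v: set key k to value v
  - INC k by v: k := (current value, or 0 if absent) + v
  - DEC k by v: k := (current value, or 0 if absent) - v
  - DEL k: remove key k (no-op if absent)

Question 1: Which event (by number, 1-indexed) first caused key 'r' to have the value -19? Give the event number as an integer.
Looking for first event where r becomes -19:
  event 2: r = 30
  event 3: r = 21
  event 4: r = -13
  event 5: r = -13
  event 6: r = -13
  event 7: r = -13
  event 8: r = -13
  event 9: r -13 -> -19  <-- first match

Answer: 9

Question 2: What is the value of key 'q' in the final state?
Answer: -14

Derivation:
Track key 'q' through all 9 events:
  event 1 (t=8: DEL r): q unchanged
  event 2 (t=9: SET r = 30): q unchanged
  event 3 (t=12: DEC r by 9): q unchanged
  event 4 (t=17: SET r = -13): q unchanged
  event 5 (t=23: SET p = 20): q unchanged
  event 6 (t=24: DEC q by 9): q (absent) -> -9
  event 7 (t=27: SET q = -17): q -9 -> -17
  event 8 (t=29: INC q by 3): q -17 -> -14
  event 9 (t=39: DEC r by 6): q unchanged
Final: q = -14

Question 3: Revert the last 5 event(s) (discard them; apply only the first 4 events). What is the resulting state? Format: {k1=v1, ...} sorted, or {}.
Keep first 4 events (discard last 5):
  after event 1 (t=8: DEL r): {}
  after event 2 (t=9: SET r = 30): {r=30}
  after event 3 (t=12: DEC r by 9): {r=21}
  after event 4 (t=17: SET r = -13): {r=-13}

Answer: {r=-13}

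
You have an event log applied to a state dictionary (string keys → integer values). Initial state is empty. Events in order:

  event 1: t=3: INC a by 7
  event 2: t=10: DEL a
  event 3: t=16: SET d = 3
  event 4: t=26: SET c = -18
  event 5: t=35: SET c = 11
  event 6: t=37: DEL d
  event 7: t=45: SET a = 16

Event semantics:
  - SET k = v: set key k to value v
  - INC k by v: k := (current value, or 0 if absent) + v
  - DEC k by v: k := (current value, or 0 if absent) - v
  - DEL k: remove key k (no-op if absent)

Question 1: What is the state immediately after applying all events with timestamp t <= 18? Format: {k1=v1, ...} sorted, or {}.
Apply events with t <= 18 (3 events):
  after event 1 (t=3: INC a by 7): {a=7}
  after event 2 (t=10: DEL a): {}
  after event 3 (t=16: SET d = 3): {d=3}

Answer: {d=3}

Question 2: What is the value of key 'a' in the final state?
Answer: 16

Derivation:
Track key 'a' through all 7 events:
  event 1 (t=3: INC a by 7): a (absent) -> 7
  event 2 (t=10: DEL a): a 7 -> (absent)
  event 3 (t=16: SET d = 3): a unchanged
  event 4 (t=26: SET c = -18): a unchanged
  event 5 (t=35: SET c = 11): a unchanged
  event 6 (t=37: DEL d): a unchanged
  event 7 (t=45: SET a = 16): a (absent) -> 16
Final: a = 16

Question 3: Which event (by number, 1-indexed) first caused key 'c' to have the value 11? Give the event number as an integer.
Looking for first event where c becomes 11:
  event 4: c = -18
  event 5: c -18 -> 11  <-- first match

Answer: 5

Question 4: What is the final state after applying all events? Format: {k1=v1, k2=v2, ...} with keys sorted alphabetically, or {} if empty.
Answer: {a=16, c=11}

Derivation:
  after event 1 (t=3: INC a by 7): {a=7}
  after event 2 (t=10: DEL a): {}
  after event 3 (t=16: SET d = 3): {d=3}
  after event 4 (t=26: SET c = -18): {c=-18, d=3}
  after event 5 (t=35: SET c = 11): {c=11, d=3}
  after event 6 (t=37: DEL d): {c=11}
  after event 7 (t=45: SET a = 16): {a=16, c=11}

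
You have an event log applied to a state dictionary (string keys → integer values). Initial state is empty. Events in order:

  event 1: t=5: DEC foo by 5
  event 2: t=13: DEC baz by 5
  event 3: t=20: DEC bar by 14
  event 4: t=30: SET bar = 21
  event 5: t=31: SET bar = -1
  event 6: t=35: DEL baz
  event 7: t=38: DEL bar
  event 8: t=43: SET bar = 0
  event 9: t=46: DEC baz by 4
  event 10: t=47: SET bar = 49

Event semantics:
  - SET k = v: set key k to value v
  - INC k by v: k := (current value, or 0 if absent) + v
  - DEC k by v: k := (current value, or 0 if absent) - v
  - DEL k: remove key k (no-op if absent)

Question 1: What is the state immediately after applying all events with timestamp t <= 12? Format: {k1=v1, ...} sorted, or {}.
Answer: {foo=-5}

Derivation:
Apply events with t <= 12 (1 events):
  after event 1 (t=5: DEC foo by 5): {foo=-5}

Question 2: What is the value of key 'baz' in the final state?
Track key 'baz' through all 10 events:
  event 1 (t=5: DEC foo by 5): baz unchanged
  event 2 (t=13: DEC baz by 5): baz (absent) -> -5
  event 3 (t=20: DEC bar by 14): baz unchanged
  event 4 (t=30: SET bar = 21): baz unchanged
  event 5 (t=31: SET bar = -1): baz unchanged
  event 6 (t=35: DEL baz): baz -5 -> (absent)
  event 7 (t=38: DEL bar): baz unchanged
  event 8 (t=43: SET bar = 0): baz unchanged
  event 9 (t=46: DEC baz by 4): baz (absent) -> -4
  event 10 (t=47: SET bar = 49): baz unchanged
Final: baz = -4

Answer: -4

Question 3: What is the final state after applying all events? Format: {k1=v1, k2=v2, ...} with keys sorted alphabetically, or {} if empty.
  after event 1 (t=5: DEC foo by 5): {foo=-5}
  after event 2 (t=13: DEC baz by 5): {baz=-5, foo=-5}
  after event 3 (t=20: DEC bar by 14): {bar=-14, baz=-5, foo=-5}
  after event 4 (t=30: SET bar = 21): {bar=21, baz=-5, foo=-5}
  after event 5 (t=31: SET bar = -1): {bar=-1, baz=-5, foo=-5}
  after event 6 (t=35: DEL baz): {bar=-1, foo=-5}
  after event 7 (t=38: DEL bar): {foo=-5}
  after event 8 (t=43: SET bar = 0): {bar=0, foo=-5}
  after event 9 (t=46: DEC baz by 4): {bar=0, baz=-4, foo=-5}
  after event 10 (t=47: SET bar = 49): {bar=49, baz=-4, foo=-5}

Answer: {bar=49, baz=-4, foo=-5}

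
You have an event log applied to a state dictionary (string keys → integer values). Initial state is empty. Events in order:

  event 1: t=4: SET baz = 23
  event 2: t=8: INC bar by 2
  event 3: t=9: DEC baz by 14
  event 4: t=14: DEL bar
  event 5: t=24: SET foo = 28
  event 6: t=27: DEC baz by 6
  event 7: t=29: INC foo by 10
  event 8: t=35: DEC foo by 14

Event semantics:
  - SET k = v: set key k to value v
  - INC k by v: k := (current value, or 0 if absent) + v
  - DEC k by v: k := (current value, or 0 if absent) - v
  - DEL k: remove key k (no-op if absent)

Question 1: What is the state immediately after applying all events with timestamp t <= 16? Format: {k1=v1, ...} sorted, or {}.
Answer: {baz=9}

Derivation:
Apply events with t <= 16 (4 events):
  after event 1 (t=4: SET baz = 23): {baz=23}
  after event 2 (t=8: INC bar by 2): {bar=2, baz=23}
  after event 3 (t=9: DEC baz by 14): {bar=2, baz=9}
  after event 4 (t=14: DEL bar): {baz=9}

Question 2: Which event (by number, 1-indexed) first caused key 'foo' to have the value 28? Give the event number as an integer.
Looking for first event where foo becomes 28:
  event 5: foo (absent) -> 28  <-- first match

Answer: 5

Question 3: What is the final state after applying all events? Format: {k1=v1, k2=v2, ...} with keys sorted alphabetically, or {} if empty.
  after event 1 (t=4: SET baz = 23): {baz=23}
  after event 2 (t=8: INC bar by 2): {bar=2, baz=23}
  after event 3 (t=9: DEC baz by 14): {bar=2, baz=9}
  after event 4 (t=14: DEL bar): {baz=9}
  after event 5 (t=24: SET foo = 28): {baz=9, foo=28}
  after event 6 (t=27: DEC baz by 6): {baz=3, foo=28}
  after event 7 (t=29: INC foo by 10): {baz=3, foo=38}
  after event 8 (t=35: DEC foo by 14): {baz=3, foo=24}

Answer: {baz=3, foo=24}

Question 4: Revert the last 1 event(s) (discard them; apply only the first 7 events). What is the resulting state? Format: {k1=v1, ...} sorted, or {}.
Keep first 7 events (discard last 1):
  after event 1 (t=4: SET baz = 23): {baz=23}
  after event 2 (t=8: INC bar by 2): {bar=2, baz=23}
  after event 3 (t=9: DEC baz by 14): {bar=2, baz=9}
  after event 4 (t=14: DEL bar): {baz=9}
  after event 5 (t=24: SET foo = 28): {baz=9, foo=28}
  after event 6 (t=27: DEC baz by 6): {baz=3, foo=28}
  after event 7 (t=29: INC foo by 10): {baz=3, foo=38}

Answer: {baz=3, foo=38}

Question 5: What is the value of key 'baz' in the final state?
Answer: 3

Derivation:
Track key 'baz' through all 8 events:
  event 1 (t=4: SET baz = 23): baz (absent) -> 23
  event 2 (t=8: INC bar by 2): baz unchanged
  event 3 (t=9: DEC baz by 14): baz 23 -> 9
  event 4 (t=14: DEL bar): baz unchanged
  event 5 (t=24: SET foo = 28): baz unchanged
  event 6 (t=27: DEC baz by 6): baz 9 -> 3
  event 7 (t=29: INC foo by 10): baz unchanged
  event 8 (t=35: DEC foo by 14): baz unchanged
Final: baz = 3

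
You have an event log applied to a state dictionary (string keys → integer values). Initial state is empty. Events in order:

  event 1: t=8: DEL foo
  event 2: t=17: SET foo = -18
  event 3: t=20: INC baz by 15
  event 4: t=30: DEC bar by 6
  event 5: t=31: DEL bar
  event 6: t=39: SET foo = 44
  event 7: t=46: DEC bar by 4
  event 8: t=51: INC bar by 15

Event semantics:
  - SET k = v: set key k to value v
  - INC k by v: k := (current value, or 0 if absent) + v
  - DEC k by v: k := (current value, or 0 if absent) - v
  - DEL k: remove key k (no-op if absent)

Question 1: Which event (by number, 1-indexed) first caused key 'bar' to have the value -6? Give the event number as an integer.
Looking for first event where bar becomes -6:
  event 4: bar (absent) -> -6  <-- first match

Answer: 4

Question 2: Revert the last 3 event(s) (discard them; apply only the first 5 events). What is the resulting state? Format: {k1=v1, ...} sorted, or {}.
Answer: {baz=15, foo=-18}

Derivation:
Keep first 5 events (discard last 3):
  after event 1 (t=8: DEL foo): {}
  after event 2 (t=17: SET foo = -18): {foo=-18}
  after event 3 (t=20: INC baz by 15): {baz=15, foo=-18}
  after event 4 (t=30: DEC bar by 6): {bar=-6, baz=15, foo=-18}
  after event 5 (t=31: DEL bar): {baz=15, foo=-18}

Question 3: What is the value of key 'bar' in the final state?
Track key 'bar' through all 8 events:
  event 1 (t=8: DEL foo): bar unchanged
  event 2 (t=17: SET foo = -18): bar unchanged
  event 3 (t=20: INC baz by 15): bar unchanged
  event 4 (t=30: DEC bar by 6): bar (absent) -> -6
  event 5 (t=31: DEL bar): bar -6 -> (absent)
  event 6 (t=39: SET foo = 44): bar unchanged
  event 7 (t=46: DEC bar by 4): bar (absent) -> -4
  event 8 (t=51: INC bar by 15): bar -4 -> 11
Final: bar = 11

Answer: 11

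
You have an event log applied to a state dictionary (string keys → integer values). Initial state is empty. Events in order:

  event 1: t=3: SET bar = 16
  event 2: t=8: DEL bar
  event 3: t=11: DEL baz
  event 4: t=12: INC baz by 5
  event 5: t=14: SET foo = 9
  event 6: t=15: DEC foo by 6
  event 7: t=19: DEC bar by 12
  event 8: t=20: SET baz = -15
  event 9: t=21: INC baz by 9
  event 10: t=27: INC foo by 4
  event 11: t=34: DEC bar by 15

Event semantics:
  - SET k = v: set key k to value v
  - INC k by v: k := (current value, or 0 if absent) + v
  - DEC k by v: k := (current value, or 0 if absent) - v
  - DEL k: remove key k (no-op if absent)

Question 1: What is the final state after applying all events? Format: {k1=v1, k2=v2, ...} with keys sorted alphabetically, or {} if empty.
Answer: {bar=-27, baz=-6, foo=7}

Derivation:
  after event 1 (t=3: SET bar = 16): {bar=16}
  after event 2 (t=8: DEL bar): {}
  after event 3 (t=11: DEL baz): {}
  after event 4 (t=12: INC baz by 5): {baz=5}
  after event 5 (t=14: SET foo = 9): {baz=5, foo=9}
  after event 6 (t=15: DEC foo by 6): {baz=5, foo=3}
  after event 7 (t=19: DEC bar by 12): {bar=-12, baz=5, foo=3}
  after event 8 (t=20: SET baz = -15): {bar=-12, baz=-15, foo=3}
  after event 9 (t=21: INC baz by 9): {bar=-12, baz=-6, foo=3}
  after event 10 (t=27: INC foo by 4): {bar=-12, baz=-6, foo=7}
  after event 11 (t=34: DEC bar by 15): {bar=-27, baz=-6, foo=7}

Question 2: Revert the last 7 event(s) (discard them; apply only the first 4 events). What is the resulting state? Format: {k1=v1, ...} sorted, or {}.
Keep first 4 events (discard last 7):
  after event 1 (t=3: SET bar = 16): {bar=16}
  after event 2 (t=8: DEL bar): {}
  after event 3 (t=11: DEL baz): {}
  after event 4 (t=12: INC baz by 5): {baz=5}

Answer: {baz=5}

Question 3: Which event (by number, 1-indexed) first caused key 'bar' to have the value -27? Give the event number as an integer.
Looking for first event where bar becomes -27:
  event 1: bar = 16
  event 2: bar = (absent)
  event 7: bar = -12
  event 8: bar = -12
  event 9: bar = -12
  event 10: bar = -12
  event 11: bar -12 -> -27  <-- first match

Answer: 11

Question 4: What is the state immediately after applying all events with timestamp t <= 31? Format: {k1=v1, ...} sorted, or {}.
Answer: {bar=-12, baz=-6, foo=7}

Derivation:
Apply events with t <= 31 (10 events):
  after event 1 (t=3: SET bar = 16): {bar=16}
  after event 2 (t=8: DEL bar): {}
  after event 3 (t=11: DEL baz): {}
  after event 4 (t=12: INC baz by 5): {baz=5}
  after event 5 (t=14: SET foo = 9): {baz=5, foo=9}
  after event 6 (t=15: DEC foo by 6): {baz=5, foo=3}
  after event 7 (t=19: DEC bar by 12): {bar=-12, baz=5, foo=3}
  after event 8 (t=20: SET baz = -15): {bar=-12, baz=-15, foo=3}
  after event 9 (t=21: INC baz by 9): {bar=-12, baz=-6, foo=3}
  after event 10 (t=27: INC foo by 4): {bar=-12, baz=-6, foo=7}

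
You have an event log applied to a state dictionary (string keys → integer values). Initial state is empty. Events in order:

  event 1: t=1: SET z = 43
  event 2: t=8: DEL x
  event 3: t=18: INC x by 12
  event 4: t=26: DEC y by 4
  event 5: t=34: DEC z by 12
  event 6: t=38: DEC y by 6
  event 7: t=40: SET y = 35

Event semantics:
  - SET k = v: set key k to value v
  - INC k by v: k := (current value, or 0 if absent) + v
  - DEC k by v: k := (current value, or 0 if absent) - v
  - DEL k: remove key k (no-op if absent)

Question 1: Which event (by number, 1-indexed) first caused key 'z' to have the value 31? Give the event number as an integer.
Answer: 5

Derivation:
Looking for first event where z becomes 31:
  event 1: z = 43
  event 2: z = 43
  event 3: z = 43
  event 4: z = 43
  event 5: z 43 -> 31  <-- first match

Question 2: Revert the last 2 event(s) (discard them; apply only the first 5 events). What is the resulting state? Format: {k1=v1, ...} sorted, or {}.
Answer: {x=12, y=-4, z=31}

Derivation:
Keep first 5 events (discard last 2):
  after event 1 (t=1: SET z = 43): {z=43}
  after event 2 (t=8: DEL x): {z=43}
  after event 3 (t=18: INC x by 12): {x=12, z=43}
  after event 4 (t=26: DEC y by 4): {x=12, y=-4, z=43}
  after event 5 (t=34: DEC z by 12): {x=12, y=-4, z=31}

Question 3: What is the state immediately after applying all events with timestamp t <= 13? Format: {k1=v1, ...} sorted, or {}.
Apply events with t <= 13 (2 events):
  after event 1 (t=1: SET z = 43): {z=43}
  after event 2 (t=8: DEL x): {z=43}

Answer: {z=43}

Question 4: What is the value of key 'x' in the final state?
Answer: 12

Derivation:
Track key 'x' through all 7 events:
  event 1 (t=1: SET z = 43): x unchanged
  event 2 (t=8: DEL x): x (absent) -> (absent)
  event 3 (t=18: INC x by 12): x (absent) -> 12
  event 4 (t=26: DEC y by 4): x unchanged
  event 5 (t=34: DEC z by 12): x unchanged
  event 6 (t=38: DEC y by 6): x unchanged
  event 7 (t=40: SET y = 35): x unchanged
Final: x = 12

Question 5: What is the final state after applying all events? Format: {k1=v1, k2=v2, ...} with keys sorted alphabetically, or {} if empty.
  after event 1 (t=1: SET z = 43): {z=43}
  after event 2 (t=8: DEL x): {z=43}
  after event 3 (t=18: INC x by 12): {x=12, z=43}
  after event 4 (t=26: DEC y by 4): {x=12, y=-4, z=43}
  after event 5 (t=34: DEC z by 12): {x=12, y=-4, z=31}
  after event 6 (t=38: DEC y by 6): {x=12, y=-10, z=31}
  after event 7 (t=40: SET y = 35): {x=12, y=35, z=31}

Answer: {x=12, y=35, z=31}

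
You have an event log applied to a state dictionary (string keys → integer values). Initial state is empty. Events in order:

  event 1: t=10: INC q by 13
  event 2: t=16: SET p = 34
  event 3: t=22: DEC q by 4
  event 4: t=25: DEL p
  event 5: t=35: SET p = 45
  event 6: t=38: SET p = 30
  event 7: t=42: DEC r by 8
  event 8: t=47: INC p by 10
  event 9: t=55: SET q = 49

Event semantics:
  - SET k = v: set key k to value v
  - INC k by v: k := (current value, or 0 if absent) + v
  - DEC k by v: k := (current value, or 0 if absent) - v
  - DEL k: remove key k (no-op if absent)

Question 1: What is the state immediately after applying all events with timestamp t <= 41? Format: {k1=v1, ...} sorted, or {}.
Apply events with t <= 41 (6 events):
  after event 1 (t=10: INC q by 13): {q=13}
  after event 2 (t=16: SET p = 34): {p=34, q=13}
  after event 3 (t=22: DEC q by 4): {p=34, q=9}
  after event 4 (t=25: DEL p): {q=9}
  after event 5 (t=35: SET p = 45): {p=45, q=9}
  after event 6 (t=38: SET p = 30): {p=30, q=9}

Answer: {p=30, q=9}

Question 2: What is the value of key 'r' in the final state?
Track key 'r' through all 9 events:
  event 1 (t=10: INC q by 13): r unchanged
  event 2 (t=16: SET p = 34): r unchanged
  event 3 (t=22: DEC q by 4): r unchanged
  event 4 (t=25: DEL p): r unchanged
  event 5 (t=35: SET p = 45): r unchanged
  event 6 (t=38: SET p = 30): r unchanged
  event 7 (t=42: DEC r by 8): r (absent) -> -8
  event 8 (t=47: INC p by 10): r unchanged
  event 9 (t=55: SET q = 49): r unchanged
Final: r = -8

Answer: -8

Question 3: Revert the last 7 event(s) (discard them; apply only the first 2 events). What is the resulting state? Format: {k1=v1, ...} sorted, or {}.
Answer: {p=34, q=13}

Derivation:
Keep first 2 events (discard last 7):
  after event 1 (t=10: INC q by 13): {q=13}
  after event 2 (t=16: SET p = 34): {p=34, q=13}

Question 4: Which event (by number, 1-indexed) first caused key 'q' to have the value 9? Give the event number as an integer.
Looking for first event where q becomes 9:
  event 1: q = 13
  event 2: q = 13
  event 3: q 13 -> 9  <-- first match

Answer: 3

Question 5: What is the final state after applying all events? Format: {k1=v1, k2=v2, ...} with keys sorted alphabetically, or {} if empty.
Answer: {p=40, q=49, r=-8}

Derivation:
  after event 1 (t=10: INC q by 13): {q=13}
  after event 2 (t=16: SET p = 34): {p=34, q=13}
  after event 3 (t=22: DEC q by 4): {p=34, q=9}
  after event 4 (t=25: DEL p): {q=9}
  after event 5 (t=35: SET p = 45): {p=45, q=9}
  after event 6 (t=38: SET p = 30): {p=30, q=9}
  after event 7 (t=42: DEC r by 8): {p=30, q=9, r=-8}
  after event 8 (t=47: INC p by 10): {p=40, q=9, r=-8}
  after event 9 (t=55: SET q = 49): {p=40, q=49, r=-8}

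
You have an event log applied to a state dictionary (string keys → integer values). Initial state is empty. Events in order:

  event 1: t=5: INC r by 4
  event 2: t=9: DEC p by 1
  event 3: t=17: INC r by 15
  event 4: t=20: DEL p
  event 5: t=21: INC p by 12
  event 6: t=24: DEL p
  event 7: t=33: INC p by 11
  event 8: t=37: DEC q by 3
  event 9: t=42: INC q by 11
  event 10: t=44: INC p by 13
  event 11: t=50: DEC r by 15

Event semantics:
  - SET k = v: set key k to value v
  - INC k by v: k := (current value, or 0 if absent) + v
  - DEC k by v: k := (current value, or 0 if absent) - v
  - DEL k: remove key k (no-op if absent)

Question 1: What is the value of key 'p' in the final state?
Track key 'p' through all 11 events:
  event 1 (t=5: INC r by 4): p unchanged
  event 2 (t=9: DEC p by 1): p (absent) -> -1
  event 3 (t=17: INC r by 15): p unchanged
  event 4 (t=20: DEL p): p -1 -> (absent)
  event 5 (t=21: INC p by 12): p (absent) -> 12
  event 6 (t=24: DEL p): p 12 -> (absent)
  event 7 (t=33: INC p by 11): p (absent) -> 11
  event 8 (t=37: DEC q by 3): p unchanged
  event 9 (t=42: INC q by 11): p unchanged
  event 10 (t=44: INC p by 13): p 11 -> 24
  event 11 (t=50: DEC r by 15): p unchanged
Final: p = 24

Answer: 24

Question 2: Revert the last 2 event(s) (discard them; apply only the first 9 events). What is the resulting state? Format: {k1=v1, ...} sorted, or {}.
Answer: {p=11, q=8, r=19}

Derivation:
Keep first 9 events (discard last 2):
  after event 1 (t=5: INC r by 4): {r=4}
  after event 2 (t=9: DEC p by 1): {p=-1, r=4}
  after event 3 (t=17: INC r by 15): {p=-1, r=19}
  after event 4 (t=20: DEL p): {r=19}
  after event 5 (t=21: INC p by 12): {p=12, r=19}
  after event 6 (t=24: DEL p): {r=19}
  after event 7 (t=33: INC p by 11): {p=11, r=19}
  after event 8 (t=37: DEC q by 3): {p=11, q=-3, r=19}
  after event 9 (t=42: INC q by 11): {p=11, q=8, r=19}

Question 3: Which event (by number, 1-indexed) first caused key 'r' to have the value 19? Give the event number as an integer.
Looking for first event where r becomes 19:
  event 1: r = 4
  event 2: r = 4
  event 3: r 4 -> 19  <-- first match

Answer: 3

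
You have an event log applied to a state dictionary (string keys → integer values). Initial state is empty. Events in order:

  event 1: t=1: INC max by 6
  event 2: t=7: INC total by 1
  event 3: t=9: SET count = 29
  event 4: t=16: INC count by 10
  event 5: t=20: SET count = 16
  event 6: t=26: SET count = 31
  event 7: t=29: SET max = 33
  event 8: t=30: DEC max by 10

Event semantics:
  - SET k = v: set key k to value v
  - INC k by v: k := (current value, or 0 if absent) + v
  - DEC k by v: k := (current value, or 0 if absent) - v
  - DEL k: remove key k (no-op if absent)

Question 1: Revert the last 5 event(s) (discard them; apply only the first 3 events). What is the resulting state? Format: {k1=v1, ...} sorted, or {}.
Answer: {count=29, max=6, total=1}

Derivation:
Keep first 3 events (discard last 5):
  after event 1 (t=1: INC max by 6): {max=6}
  after event 2 (t=7: INC total by 1): {max=6, total=1}
  after event 3 (t=9: SET count = 29): {count=29, max=6, total=1}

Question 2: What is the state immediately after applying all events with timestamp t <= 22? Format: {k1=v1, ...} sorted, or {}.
Answer: {count=16, max=6, total=1}

Derivation:
Apply events with t <= 22 (5 events):
  after event 1 (t=1: INC max by 6): {max=6}
  after event 2 (t=7: INC total by 1): {max=6, total=1}
  after event 3 (t=9: SET count = 29): {count=29, max=6, total=1}
  after event 4 (t=16: INC count by 10): {count=39, max=6, total=1}
  after event 5 (t=20: SET count = 16): {count=16, max=6, total=1}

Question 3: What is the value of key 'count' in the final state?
Track key 'count' through all 8 events:
  event 1 (t=1: INC max by 6): count unchanged
  event 2 (t=7: INC total by 1): count unchanged
  event 3 (t=9: SET count = 29): count (absent) -> 29
  event 4 (t=16: INC count by 10): count 29 -> 39
  event 5 (t=20: SET count = 16): count 39 -> 16
  event 6 (t=26: SET count = 31): count 16 -> 31
  event 7 (t=29: SET max = 33): count unchanged
  event 8 (t=30: DEC max by 10): count unchanged
Final: count = 31

Answer: 31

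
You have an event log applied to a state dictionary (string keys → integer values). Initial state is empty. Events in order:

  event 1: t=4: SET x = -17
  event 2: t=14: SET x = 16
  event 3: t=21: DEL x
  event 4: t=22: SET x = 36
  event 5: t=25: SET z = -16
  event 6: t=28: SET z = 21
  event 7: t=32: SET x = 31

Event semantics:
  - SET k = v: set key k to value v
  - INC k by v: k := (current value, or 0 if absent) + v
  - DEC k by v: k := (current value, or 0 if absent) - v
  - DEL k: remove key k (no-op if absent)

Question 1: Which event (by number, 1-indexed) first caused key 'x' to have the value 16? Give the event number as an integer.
Answer: 2

Derivation:
Looking for first event where x becomes 16:
  event 1: x = -17
  event 2: x -17 -> 16  <-- first match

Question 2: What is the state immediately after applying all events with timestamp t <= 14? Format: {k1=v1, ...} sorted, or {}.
Apply events with t <= 14 (2 events):
  after event 1 (t=4: SET x = -17): {x=-17}
  after event 2 (t=14: SET x = 16): {x=16}

Answer: {x=16}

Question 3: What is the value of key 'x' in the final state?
Track key 'x' through all 7 events:
  event 1 (t=4: SET x = -17): x (absent) -> -17
  event 2 (t=14: SET x = 16): x -17 -> 16
  event 3 (t=21: DEL x): x 16 -> (absent)
  event 4 (t=22: SET x = 36): x (absent) -> 36
  event 5 (t=25: SET z = -16): x unchanged
  event 6 (t=28: SET z = 21): x unchanged
  event 7 (t=32: SET x = 31): x 36 -> 31
Final: x = 31

Answer: 31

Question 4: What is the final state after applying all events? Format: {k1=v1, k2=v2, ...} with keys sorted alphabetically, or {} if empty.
Answer: {x=31, z=21}

Derivation:
  after event 1 (t=4: SET x = -17): {x=-17}
  after event 2 (t=14: SET x = 16): {x=16}
  after event 3 (t=21: DEL x): {}
  after event 4 (t=22: SET x = 36): {x=36}
  after event 5 (t=25: SET z = -16): {x=36, z=-16}
  after event 6 (t=28: SET z = 21): {x=36, z=21}
  after event 7 (t=32: SET x = 31): {x=31, z=21}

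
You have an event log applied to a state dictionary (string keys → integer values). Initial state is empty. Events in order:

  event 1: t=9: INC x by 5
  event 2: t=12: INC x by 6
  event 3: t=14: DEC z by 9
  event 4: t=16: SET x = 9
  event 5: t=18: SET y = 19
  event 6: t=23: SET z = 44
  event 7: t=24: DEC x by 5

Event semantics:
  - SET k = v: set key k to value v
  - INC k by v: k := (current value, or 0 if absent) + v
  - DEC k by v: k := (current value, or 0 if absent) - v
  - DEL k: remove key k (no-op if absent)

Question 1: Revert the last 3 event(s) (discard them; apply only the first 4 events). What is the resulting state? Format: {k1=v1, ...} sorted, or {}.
Answer: {x=9, z=-9}

Derivation:
Keep first 4 events (discard last 3):
  after event 1 (t=9: INC x by 5): {x=5}
  after event 2 (t=12: INC x by 6): {x=11}
  after event 3 (t=14: DEC z by 9): {x=11, z=-9}
  after event 4 (t=16: SET x = 9): {x=9, z=-9}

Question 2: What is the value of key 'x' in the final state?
Answer: 4

Derivation:
Track key 'x' through all 7 events:
  event 1 (t=9: INC x by 5): x (absent) -> 5
  event 2 (t=12: INC x by 6): x 5 -> 11
  event 3 (t=14: DEC z by 9): x unchanged
  event 4 (t=16: SET x = 9): x 11 -> 9
  event 5 (t=18: SET y = 19): x unchanged
  event 6 (t=23: SET z = 44): x unchanged
  event 7 (t=24: DEC x by 5): x 9 -> 4
Final: x = 4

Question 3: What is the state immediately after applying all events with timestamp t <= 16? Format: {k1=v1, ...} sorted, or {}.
Apply events with t <= 16 (4 events):
  after event 1 (t=9: INC x by 5): {x=5}
  after event 2 (t=12: INC x by 6): {x=11}
  after event 3 (t=14: DEC z by 9): {x=11, z=-9}
  after event 4 (t=16: SET x = 9): {x=9, z=-9}

Answer: {x=9, z=-9}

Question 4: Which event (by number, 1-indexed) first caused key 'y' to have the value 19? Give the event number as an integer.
Looking for first event where y becomes 19:
  event 5: y (absent) -> 19  <-- first match

Answer: 5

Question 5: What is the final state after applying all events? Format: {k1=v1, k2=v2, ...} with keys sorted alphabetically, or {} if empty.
  after event 1 (t=9: INC x by 5): {x=5}
  after event 2 (t=12: INC x by 6): {x=11}
  after event 3 (t=14: DEC z by 9): {x=11, z=-9}
  after event 4 (t=16: SET x = 9): {x=9, z=-9}
  after event 5 (t=18: SET y = 19): {x=9, y=19, z=-9}
  after event 6 (t=23: SET z = 44): {x=9, y=19, z=44}
  after event 7 (t=24: DEC x by 5): {x=4, y=19, z=44}

Answer: {x=4, y=19, z=44}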